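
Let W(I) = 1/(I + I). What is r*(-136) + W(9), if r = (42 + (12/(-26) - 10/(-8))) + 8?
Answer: -1616279/234 ≈ -6907.2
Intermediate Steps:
W(I) = 1/(2*I)
r = 2641/52 (r = (42 + (12*(-1/26) - 10*(-⅛))) + 8 = (42 + (-6/13 + 5/4)) + 8 = (42 + 41/52) + 8 = 2225/52 + 8 = 2641/52 ≈ 50.788)
r*(-136) + W(9) = (2641/52)*(-136) + (½)/9 = -89794/13 + (½)*(⅑) = -89794/13 + 1/18 = -1616279/234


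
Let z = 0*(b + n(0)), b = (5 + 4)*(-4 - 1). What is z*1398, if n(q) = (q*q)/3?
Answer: 0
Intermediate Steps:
n(q) = q²/3 (n(q) = q²*(⅓) = q²/3)
b = -45 (b = 9*(-5) = -45)
z = 0 (z = 0*(-45 + (⅓)*0²) = 0*(-45 + (⅓)*0) = 0*(-45 + 0) = 0*(-45) = 0)
z*1398 = 0*1398 = 0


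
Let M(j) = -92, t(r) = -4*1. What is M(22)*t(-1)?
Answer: 368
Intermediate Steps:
t(r) = -4
M(22)*t(-1) = -92*(-4) = 368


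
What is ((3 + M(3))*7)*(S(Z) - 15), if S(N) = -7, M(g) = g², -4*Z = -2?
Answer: -1848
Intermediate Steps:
Z = ½ (Z = -¼*(-2) = ½ ≈ 0.50000)
((3 + M(3))*7)*(S(Z) - 15) = ((3 + 3²)*7)*(-7 - 15) = ((3 + 9)*7)*(-22) = (12*7)*(-22) = 84*(-22) = -1848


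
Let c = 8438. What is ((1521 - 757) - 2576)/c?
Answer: -906/4219 ≈ -0.21474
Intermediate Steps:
((1521 - 757) - 2576)/c = ((1521 - 757) - 2576)/8438 = (764 - 2576)*(1/8438) = -1812*1/8438 = -906/4219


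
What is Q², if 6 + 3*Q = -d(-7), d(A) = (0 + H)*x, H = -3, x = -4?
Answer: 36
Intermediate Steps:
d(A) = 12 (d(A) = (0 - 3)*(-4) = -3*(-4) = 12)
Q = -6 (Q = -2 + (-1*12)/3 = -2 + (⅓)*(-12) = -2 - 4 = -6)
Q² = (-6)² = 36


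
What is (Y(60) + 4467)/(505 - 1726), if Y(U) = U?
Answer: -1509/407 ≈ -3.7076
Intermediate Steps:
(Y(60) + 4467)/(505 - 1726) = (60 + 4467)/(505 - 1726) = 4527/(-1221) = 4527*(-1/1221) = -1509/407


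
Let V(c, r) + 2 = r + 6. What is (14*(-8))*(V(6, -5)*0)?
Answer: 0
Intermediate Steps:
V(c, r) = 4 + r (V(c, r) = -2 + (r + 6) = -2 + (6 + r) = 4 + r)
(14*(-8))*(V(6, -5)*0) = (14*(-8))*((4 - 5)*0) = -(-112)*0 = -112*0 = 0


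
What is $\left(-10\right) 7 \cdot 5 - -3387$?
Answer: $3037$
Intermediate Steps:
$\left(-10\right) 7 \cdot 5 - -3387 = \left(-70\right) 5 + 3387 = -350 + 3387 = 3037$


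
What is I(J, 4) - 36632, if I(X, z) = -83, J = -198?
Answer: -36715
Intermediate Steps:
I(J, 4) - 36632 = -83 - 36632 = -36715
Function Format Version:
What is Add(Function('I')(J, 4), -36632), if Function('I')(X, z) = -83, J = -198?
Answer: -36715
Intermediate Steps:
Add(Function('I')(J, 4), -36632) = Add(-83, -36632) = -36715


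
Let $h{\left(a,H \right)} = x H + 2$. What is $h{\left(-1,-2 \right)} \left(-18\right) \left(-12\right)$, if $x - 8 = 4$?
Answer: $-4752$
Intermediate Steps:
$x = 12$ ($x = 8 + 4 = 12$)
$h{\left(a,H \right)} = 2 + 12 H$ ($h{\left(a,H \right)} = 12 H + 2 = 2 + 12 H$)
$h{\left(-1,-2 \right)} \left(-18\right) \left(-12\right) = \left(2 + 12 \left(-2\right)\right) \left(-18\right) \left(-12\right) = \left(2 - 24\right) \left(-18\right) \left(-12\right) = \left(-22\right) \left(-18\right) \left(-12\right) = 396 \left(-12\right) = -4752$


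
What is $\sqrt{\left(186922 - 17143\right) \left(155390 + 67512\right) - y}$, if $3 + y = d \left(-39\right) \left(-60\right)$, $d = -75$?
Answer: $3 \sqrt{4204917129} \approx 1.9454 \cdot 10^{5}$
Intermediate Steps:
$y = -175503$ ($y = -3 + \left(-75\right) \left(-39\right) \left(-60\right) = -3 + 2925 \left(-60\right) = -3 - 175500 = -175503$)
$\sqrt{\left(186922 - 17143\right) \left(155390 + 67512\right) - y} = \sqrt{\left(186922 - 17143\right) \left(155390 + 67512\right) - -175503} = \sqrt{169779 \cdot 222902 + 175503} = \sqrt{37844078658 + 175503} = \sqrt{37844254161} = 3 \sqrt{4204917129}$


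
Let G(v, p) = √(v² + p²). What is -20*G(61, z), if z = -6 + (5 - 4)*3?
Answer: -20*√3730 ≈ -1221.5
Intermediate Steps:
z = -3 (z = -6 + 1*3 = -6 + 3 = -3)
G(v, p) = √(p² + v²)
-20*G(61, z) = -20*√((-3)² + 61²) = -20*√(9 + 3721) = -20*√3730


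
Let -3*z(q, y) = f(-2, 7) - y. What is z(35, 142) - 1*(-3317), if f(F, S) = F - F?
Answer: 10093/3 ≈ 3364.3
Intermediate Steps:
f(F, S) = 0
z(q, y) = y/3 (z(q, y) = -(0 - y)/3 = -(-1)*y/3 = y/3)
z(35, 142) - 1*(-3317) = (1/3)*142 - 1*(-3317) = 142/3 + 3317 = 10093/3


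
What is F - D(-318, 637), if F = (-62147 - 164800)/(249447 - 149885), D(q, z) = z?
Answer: -63647941/99562 ≈ -639.28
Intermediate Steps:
F = -226947/99562 ≈ -2.2795
F - D(-318, 637) = -226947/99562 - 1*637 = -226947/99562 - 637 = -63647941/99562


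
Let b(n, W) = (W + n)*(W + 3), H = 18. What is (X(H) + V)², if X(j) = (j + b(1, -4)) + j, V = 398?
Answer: 190969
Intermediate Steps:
b(n, W) = (3 + W)*(W + n) (b(n, W) = (W + n)*(3 + W) = (3 + W)*(W + n))
X(j) = 3 + 2*j (X(j) = (j + ((-4)² + 3*(-4) + 3*1 - 4*1)) + j = (j + (16 - 12 + 3 - 4)) + j = (j + 3) + j = (3 + j) + j = 3 + 2*j)
(X(H) + V)² = ((3 + 2*18) + 398)² = ((3 + 36) + 398)² = (39 + 398)² = 437² = 190969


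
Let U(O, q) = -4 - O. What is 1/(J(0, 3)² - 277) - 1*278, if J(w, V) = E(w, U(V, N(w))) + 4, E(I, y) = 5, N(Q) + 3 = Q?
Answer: -54489/196 ≈ -278.00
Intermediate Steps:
N(Q) = -3 + Q
J(w, V) = 9 (J(w, V) = 5 + 4 = 9)
1/(J(0, 3)² - 277) - 1*278 = 1/(9² - 277) - 1*278 = 1/(81 - 277) - 278 = 1/(-196) - 278 = -1/196 - 278 = -54489/196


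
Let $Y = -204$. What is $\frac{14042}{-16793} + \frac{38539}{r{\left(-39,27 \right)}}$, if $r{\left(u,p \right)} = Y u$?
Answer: $\frac{4499725}{1122732} \approx 4.0078$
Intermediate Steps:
$r{\left(u,p \right)} = - 204 u$
$\frac{14042}{-16793} + \frac{38539}{r{\left(-39,27 \right)}} = \frac{14042}{-16793} + \frac{38539}{\left(-204\right) \left(-39\right)} = 14042 \left(- \frac{1}{16793}\right) + \frac{38539}{7956} = - \frac{2006}{2399} + 38539 \cdot \frac{1}{7956} = - \frac{2006}{2399} + \frac{2267}{468} = \frac{4499725}{1122732}$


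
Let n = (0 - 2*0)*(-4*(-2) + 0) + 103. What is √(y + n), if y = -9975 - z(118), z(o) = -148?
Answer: 2*I*√2431 ≈ 98.61*I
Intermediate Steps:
y = -9827 (y = -9975 - 1*(-148) = -9975 + 148 = -9827)
n = 103 (n = (0 + 0)*(8 + 0) + 103 = 0*8 + 103 = 0 + 103 = 103)
√(y + n) = √(-9827 + 103) = √(-9724) = 2*I*√2431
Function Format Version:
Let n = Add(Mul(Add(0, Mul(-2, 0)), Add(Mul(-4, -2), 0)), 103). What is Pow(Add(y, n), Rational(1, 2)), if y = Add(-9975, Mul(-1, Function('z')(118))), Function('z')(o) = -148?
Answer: Mul(2, I, Pow(2431, Rational(1, 2))) ≈ Mul(98.610, I)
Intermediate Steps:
y = -9827 (y = Add(-9975, Mul(-1, -148)) = Add(-9975, 148) = -9827)
n = 103 (n = Add(Mul(Add(0, 0), Add(8, 0)), 103) = Add(Mul(0, 8), 103) = Add(0, 103) = 103)
Pow(Add(y, n), Rational(1, 2)) = Pow(Add(-9827, 103), Rational(1, 2)) = Pow(-9724, Rational(1, 2)) = Mul(2, I, Pow(2431, Rational(1, 2)))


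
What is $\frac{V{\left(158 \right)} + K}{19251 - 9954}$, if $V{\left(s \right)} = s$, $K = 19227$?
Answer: $\frac{19385}{9297} \approx 2.0851$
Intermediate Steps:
$\frac{V{\left(158 \right)} + K}{19251 - 9954} = \frac{158 + 19227}{19251 - 9954} = \frac{19385}{9297}$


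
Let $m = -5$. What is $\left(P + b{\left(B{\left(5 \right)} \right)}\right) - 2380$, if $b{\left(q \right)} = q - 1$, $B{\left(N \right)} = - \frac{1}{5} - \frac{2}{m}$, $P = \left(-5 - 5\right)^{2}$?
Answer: $- \frac{11404}{5} \approx -2280.8$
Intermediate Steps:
$P = 100$ ($P = \left(-5 - 5\right)^{2} = \left(-10\right)^{2} = 100$)
$B{\left(N \right)} = \frac{1}{5}$ ($B{\left(N \right)} = - \frac{1}{5} - \frac{2}{-5} = \left(-1\right) \frac{1}{5} - - \frac{2}{5} = - \frac{1}{5} + \frac{2}{5} = \frac{1}{5}$)
$b{\left(q \right)} = -1 + q$ ($b{\left(q \right)} = q - 1 = -1 + q$)
$\left(P + b{\left(B{\left(5 \right)} \right)}\right) - 2380 = \left(100 + \left(-1 + \frac{1}{5}\right)\right) - 2380 = \left(100 - \frac{4}{5}\right) - 2380 = \frac{496}{5} - 2380 = - \frac{11404}{5}$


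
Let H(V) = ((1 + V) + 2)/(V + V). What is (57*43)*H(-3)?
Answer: 0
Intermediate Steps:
H(V) = (3 + V)/(2*V) (H(V) = (3 + V)/((2*V)) = (3 + V)*(1/(2*V)) = (3 + V)/(2*V))
(57*43)*H(-3) = (57*43)*((1/2)*(3 - 3)/(-3)) = 2451*((1/2)*(-1/3)*0) = 2451*0 = 0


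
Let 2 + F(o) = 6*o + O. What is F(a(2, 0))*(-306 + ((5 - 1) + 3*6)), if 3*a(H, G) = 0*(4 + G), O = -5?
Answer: 1988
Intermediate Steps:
a(H, G) = 0 (a(H, G) = (0*(4 + G))/3 = (1/3)*0 = 0)
F(o) = -7 + 6*o (F(o) = -2 + (6*o - 5) = -2 + (-5 + 6*o) = -7 + 6*o)
F(a(2, 0))*(-306 + ((5 - 1) + 3*6)) = (-7 + 6*0)*(-306 + ((5 - 1) + 3*6)) = (-7 + 0)*(-306 + (4 + 18)) = -7*(-306 + 22) = -7*(-284) = 1988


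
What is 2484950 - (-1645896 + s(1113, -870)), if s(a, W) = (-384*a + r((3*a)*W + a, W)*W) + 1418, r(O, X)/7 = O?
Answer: -17679688710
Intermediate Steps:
r(O, X) = 7*O
s(a, W) = 1418 - 384*a + W*(7*a + 21*W*a) (s(a, W) = (-384*a + (7*((3*a)*W + a))*W) + 1418 = (-384*a + (7*(3*W*a + a))*W) + 1418 = (-384*a + (7*(a + 3*W*a))*W) + 1418 = (-384*a + (7*a + 21*W*a)*W) + 1418 = (-384*a + W*(7*a + 21*W*a)) + 1418 = 1418 - 384*a + W*(7*a + 21*W*a))
2484950 - (-1645896 + s(1113, -870)) = 2484950 - (-1645896 + (1418 - 384*1113 + 7*(-870)*1113*(1 + 3*(-870)))) = 2484950 - (-1645896 + (1418 - 427392 + 7*(-870)*1113*(1 - 2610))) = 2484950 - (-1645896 + (1418 - 427392 + 7*(-870)*1113*(-2609))) = 2484950 - (-1645896 + (1418 - 427392 + 17684245530)) = 2484950 - (-1645896 + 17683819556) = 2484950 - 1*17682173660 = 2484950 - 17682173660 = -17679688710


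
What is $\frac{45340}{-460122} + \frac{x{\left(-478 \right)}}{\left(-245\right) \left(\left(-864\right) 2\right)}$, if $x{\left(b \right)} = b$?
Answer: $- \frac{1617923393}{16233104160} \approx -0.099668$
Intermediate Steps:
$\frac{45340}{-460122} + \frac{x{\left(-478 \right)}}{\left(-245\right) \left(\left(-864\right) 2\right)} = \frac{45340}{-460122} - \frac{478}{\left(-245\right) \left(\left(-864\right) 2\right)} = 45340 \left(- \frac{1}{460122}\right) - \frac{478}{\left(-245\right) \left(-1728\right)} = - \frac{22670}{230061} - \frac{478}{423360} = - \frac{22670}{230061} - \frac{239}{211680} = - \frac{1617923393}{16233104160}$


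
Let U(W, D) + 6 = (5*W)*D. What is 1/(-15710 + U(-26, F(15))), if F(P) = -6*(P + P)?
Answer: 1/7684 ≈ 0.00013014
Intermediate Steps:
F(P) = -12*P
U(W, D) = -6 + 5*D*W (U(W, D) = -6 + (5*W)*D = -6 + 5*D*W)
1/(-15710 + U(-26, F(15))) = 1/(-15710 + (-6 + 5*(-12*15)*(-26))) = 1/(-15710 + (-6 + 5*(-180)*(-26))) = 1/(-15710 + (-6 + 23400)) = 1/(-15710 + 23394) = 1/7684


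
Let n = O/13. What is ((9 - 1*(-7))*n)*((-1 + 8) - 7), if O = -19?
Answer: 0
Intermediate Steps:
n = -19/13 ≈ -1.4615
((9 - 1*(-7))*n)*((-1 + 8) - 7) = ((9 - 1*(-7))*(-19/13))*((-1 + 8) - 7) = ((9 + 7)*(-19/13))*(7 - 7) = (16*(-19/13))*0 = -304/13*0 = 0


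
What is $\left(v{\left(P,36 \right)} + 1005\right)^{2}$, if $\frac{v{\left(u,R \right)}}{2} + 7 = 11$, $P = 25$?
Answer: $1026169$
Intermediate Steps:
$v{\left(u,R \right)} = 8$ ($v{\left(u,R \right)} = -14 + 2 \cdot 11 = -14 + 22 = 8$)
$\left(v{\left(P,36 \right)} + 1005\right)^{2} = \left(8 + 1005\right)^{2} = 1013^{2} = 1026169$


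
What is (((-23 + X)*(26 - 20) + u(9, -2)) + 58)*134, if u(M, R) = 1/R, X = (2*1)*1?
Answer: -9179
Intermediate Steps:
X = 2 (X = 2*1 = 2)
(((-23 + X)*(26 - 20) + u(9, -2)) + 58)*134 = (((-23 + 2)*(26 - 20) + 1/(-2)) + 58)*134 = ((-21*6 - ½) + 58)*134 = ((-126 - ½) + 58)*134 = (-253/2 + 58)*134 = -137/2*134 = -9179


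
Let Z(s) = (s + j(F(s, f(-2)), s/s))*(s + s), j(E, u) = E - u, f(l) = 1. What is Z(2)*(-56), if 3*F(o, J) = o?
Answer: -1120/3 ≈ -373.33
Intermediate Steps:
F(o, J) = o/3
Z(s) = 2*s*(-1 + 4*s/3) (Z(s) = (s + (s/3 - s/s))*(s + s) = (s + (s/3 - 1*1))*(2*s) = (s + (s/3 - 1))*(2*s) = (s + (-1 + s/3))*(2*s) = (-1 + 4*s/3)*(2*s) = 2*s*(-1 + 4*s/3))
Z(2)*(-56) = ((⅔)*2*(-3 + 4*2))*(-56) = ((⅔)*2*(-3 + 8))*(-56) = ((⅔)*2*5)*(-56) = (20/3)*(-56) = -1120/3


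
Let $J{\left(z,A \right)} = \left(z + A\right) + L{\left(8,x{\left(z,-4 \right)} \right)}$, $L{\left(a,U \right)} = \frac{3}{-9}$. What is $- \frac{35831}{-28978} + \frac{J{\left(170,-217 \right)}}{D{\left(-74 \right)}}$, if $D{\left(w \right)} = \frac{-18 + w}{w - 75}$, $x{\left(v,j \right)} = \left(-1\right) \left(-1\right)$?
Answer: $- \frac{75403396}{999741} \approx -75.423$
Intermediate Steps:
$x{\left(v,j \right)} = 1$
$D{\left(w \right)} = \frac{-18 + w}{-75 + w}$
$L{\left(a,U \right)} = - \frac{1}{3}$ ($L{\left(a,U \right)} = 3 \left(- \frac{1}{9}\right) = - \frac{1}{3}$)
$J{\left(z,A \right)} = - \frac{1}{3} + A + z$ ($J{\left(z,A \right)} = \left(z + A\right) - \frac{1}{3} = \left(A + z\right) - \frac{1}{3} = - \frac{1}{3} + A + z$)
$- \frac{35831}{-28978} + \frac{J{\left(170,-217 \right)}}{D{\left(-74 \right)}} = - \frac{35831}{-28978} + \frac{- \frac{1}{3} - 217 + 170}{\frac{1}{-75 - 74} \left(-18 - 74\right)} = \left(-35831\right) \left(- \frac{1}{28978}\right) - \frac{142}{3 \frac{1}{-149} \left(-92\right)} = \frac{35831}{28978} - \frac{142}{3 \left(\left(- \frac{1}{149}\right) \left(-92\right)\right)} = \frac{35831}{28978} - \frac{142}{3 \cdot \frac{92}{149}} = \frac{35831}{28978} - \frac{10579}{138} = - \frac{75403396}{999741}$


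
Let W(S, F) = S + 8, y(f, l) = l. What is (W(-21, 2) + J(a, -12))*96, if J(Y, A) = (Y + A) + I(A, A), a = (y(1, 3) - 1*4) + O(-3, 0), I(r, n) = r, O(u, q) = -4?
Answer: -4032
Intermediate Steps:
W(S, F) = 8 + S
a = -5 (a = (3 - 1*4) - 4 = (3 - 4) - 4 = -1 - 4 = -5)
J(Y, A) = Y + 2*A (J(Y, A) = (Y + A) + A = (A + Y) + A = Y + 2*A)
(W(-21, 2) + J(a, -12))*96 = ((8 - 21) + (-5 + 2*(-12)))*96 = (-13 + (-5 - 24))*96 = (-13 - 29)*96 = -42*96 = -4032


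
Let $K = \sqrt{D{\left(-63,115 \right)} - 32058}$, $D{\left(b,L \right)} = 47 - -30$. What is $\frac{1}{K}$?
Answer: $- \frac{i \sqrt{31981}}{31981} \approx - 0.0055918 i$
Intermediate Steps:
$D{\left(b,L \right)} = 77$ ($D{\left(b,L \right)} = 47 + 30 = 77$)
$K = i \sqrt{31981}$ ($K = \sqrt{77 - 32058} = \sqrt{-31981} = i \sqrt{31981} \approx 178.83 i$)
$\frac{1}{K} = \frac{1}{i \sqrt{31981}} = - \frac{i \sqrt{31981}}{31981}$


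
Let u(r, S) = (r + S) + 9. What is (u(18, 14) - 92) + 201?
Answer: 150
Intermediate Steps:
u(r, S) = 9 + S + r (u(r, S) = (S + r) + 9 = 9 + S + r)
(u(18, 14) - 92) + 201 = ((9 + 14 + 18) - 92) + 201 = (41 - 92) + 201 = -51 + 201 = 150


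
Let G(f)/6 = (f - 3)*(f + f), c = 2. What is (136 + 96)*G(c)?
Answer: -5568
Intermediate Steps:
G(f) = 12*f*(-3 + f) (G(f) = 6*((f - 3)*(f + f)) = 6*((-3 + f)*(2*f)) = 6*(2*f*(-3 + f)) = 12*f*(-3 + f))
(136 + 96)*G(c) = (136 + 96)*(12*2*(-3 + 2)) = 232*(12*2*(-1)) = 232*(-24) = -5568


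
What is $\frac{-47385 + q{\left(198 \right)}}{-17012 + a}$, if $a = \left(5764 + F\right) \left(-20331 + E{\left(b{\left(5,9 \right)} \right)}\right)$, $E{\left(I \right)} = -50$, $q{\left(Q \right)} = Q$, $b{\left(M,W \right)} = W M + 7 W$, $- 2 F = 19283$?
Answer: $- \frac{94374}{158020631} \approx -0.00059723$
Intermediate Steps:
$F = - \frac{19283}{2}$ ($F = \left(- \frac{1}{2}\right) 19283 = - \frac{19283}{2} \approx -9641.5$)
$b{\left(M,W \right)} = 7 W + M W$ ($b{\left(M,W \right)} = M W + 7 W = 7 W + M W$)
$a = \frac{158054655}{2}$ ($a = \left(5764 - \frac{19283}{2}\right) \left(-20331 - 50\right) = \left(- \frac{7755}{2}\right) \left(-20381\right) = \frac{158054655}{2} \approx 7.9027 \cdot 10^{7}$)
$\frac{-47385 + q{\left(198 \right)}}{-17012 + a} = \frac{-47385 + 198}{-17012 + \frac{158054655}{2}} = - \frac{47187}{\frac{158020631}{2}} = \left(-47187\right) \frac{2}{158020631} = - \frac{94374}{158020631}$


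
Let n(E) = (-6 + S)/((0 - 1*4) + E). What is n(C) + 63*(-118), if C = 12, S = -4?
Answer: -29741/4 ≈ -7435.3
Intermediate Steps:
n(E) = -10/(-4 + E) (n(E) = (-6 - 4)/((0 - 1*4) + E) = -10/((0 - 4) + E) = -10/(-4 + E))
n(C) + 63*(-118) = -10/(-4 + 12) + 63*(-118) = -10/8 - 7434 = -10*⅛ - 7434 = -5/4 - 7434 = -29741/4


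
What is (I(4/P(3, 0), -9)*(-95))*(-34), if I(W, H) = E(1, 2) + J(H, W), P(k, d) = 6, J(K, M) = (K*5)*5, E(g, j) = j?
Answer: -720290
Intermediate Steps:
J(K, M) = 25*K (J(K, M) = (5*K)*5 = 25*K)
I(W, H) = 2 + 25*H
(I(4/P(3, 0), -9)*(-95))*(-34) = ((2 + 25*(-9))*(-95))*(-34) = ((2 - 225)*(-95))*(-34) = -223*(-95)*(-34) = 21185*(-34) = -720290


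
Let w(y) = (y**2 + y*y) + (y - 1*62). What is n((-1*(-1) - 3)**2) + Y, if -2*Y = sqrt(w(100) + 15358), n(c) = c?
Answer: 4 - sqrt(8849) ≈ -90.069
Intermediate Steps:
w(y) = -62 + y + 2*y**2 (w(y) = (y**2 + y**2) + (y - 62) = 2*y**2 + (-62 + y) = -62 + y + 2*y**2)
Y = -sqrt(8849) (Y = -sqrt((-62 + 100 + 2*100**2) + 15358)/2 = -sqrt((-62 + 100 + 2*10000) + 15358)/2 = -sqrt((-62 + 100 + 20000) + 15358)/2 = -sqrt(20038 + 15358)/2 = -sqrt(8849) ≈ -94.069)
n((-1*(-1) - 3)**2) + Y = (-1*(-1) - 3)**2 - sqrt(8849) = (1 - 3)**2 - sqrt(8849) = (-2)**2 - sqrt(8849) = 4 - sqrt(8849)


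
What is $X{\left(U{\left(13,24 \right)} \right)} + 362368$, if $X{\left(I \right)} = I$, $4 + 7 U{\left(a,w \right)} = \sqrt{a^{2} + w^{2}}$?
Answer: $\frac{2536572}{7} + \frac{\sqrt{745}}{7} \approx 3.6237 \cdot 10^{5}$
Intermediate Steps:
$U{\left(a,w \right)} = - \frac{4}{7} + \frac{\sqrt{a^{2} + w^{2}}}{7}$
$X{\left(U{\left(13,24 \right)} \right)} + 362368 = \left(- \frac{4}{7} + \frac{\sqrt{13^{2} + 24^{2}}}{7}\right) + 362368 = \left(- \frac{4}{7} + \frac{\sqrt{169 + 576}}{7}\right) + 362368 = \left(- \frac{4}{7} + \frac{\sqrt{745}}{7}\right) + 362368 = \frac{2536572}{7} + \frac{\sqrt{745}}{7}$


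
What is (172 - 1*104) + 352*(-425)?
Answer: -149532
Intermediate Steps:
(172 - 1*104) + 352*(-425) = (172 - 104) - 149600 = 68 - 149600 = -149532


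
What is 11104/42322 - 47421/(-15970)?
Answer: 1092141221/337941170 ≈ 3.2318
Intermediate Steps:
11104/42322 - 47421/(-15970) = 11104*(1/42322) - 47421*(-1/15970) = 5552/21161 + 47421/15970 = 1092141221/337941170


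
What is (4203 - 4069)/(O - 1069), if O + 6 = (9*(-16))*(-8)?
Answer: 134/77 ≈ 1.7403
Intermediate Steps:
O = 1146 (O = -6 + (9*(-16))*(-8) = -6 - 144*(-8) = -6 + 1152 = 1146)
(4203 - 4069)/(O - 1069) = (4203 - 4069)/(1146 - 1069) = 134/77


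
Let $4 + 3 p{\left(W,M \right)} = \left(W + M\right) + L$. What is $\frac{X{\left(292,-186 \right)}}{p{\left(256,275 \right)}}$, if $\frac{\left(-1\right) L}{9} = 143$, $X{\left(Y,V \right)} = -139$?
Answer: $\frac{417}{760} \approx 0.54868$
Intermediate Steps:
$L = -1287$ ($L = \left(-9\right) 143 = -1287$)
$p{\left(W,M \right)} = - \frac{1291}{3} + \frac{M}{3} + \frac{W}{3}$ ($p{\left(W,M \right)} = - \frac{4}{3} + \frac{\left(W + M\right) - 1287}{3} = - \frac{4}{3} + \frac{\left(M + W\right) - 1287}{3} = - \frac{4}{3} + \frac{-1287 + M + W}{3} = - \frac{4}{3} + \left(-429 + \frac{M}{3} + \frac{W}{3}\right) = - \frac{1291}{3} + \frac{M}{3} + \frac{W}{3}$)
$\frac{X{\left(292,-186 \right)}}{p{\left(256,275 \right)}} = - \frac{139}{- \frac{1291}{3} + \frac{1}{3} \cdot 275 + \frac{1}{3} \cdot 256} = - \frac{139}{- \frac{1291}{3} + \frac{275}{3} + \frac{256}{3}} = - \frac{139}{- \frac{760}{3}} = \left(-139\right) \left(- \frac{3}{760}\right) = \frac{417}{760}$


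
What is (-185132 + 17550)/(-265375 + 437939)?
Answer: -83791/86282 ≈ -0.97113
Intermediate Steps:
(-185132 + 17550)/(-265375 + 437939) = -167582/172564 = -167582*1/172564 = -83791/86282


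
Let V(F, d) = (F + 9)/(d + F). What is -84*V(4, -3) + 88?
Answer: -1004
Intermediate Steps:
V(F, d) = (9 + F)/(F + d)
-84*V(4, -3) + 88 = -84*(9 + 4)/(4 - 3) + 88 = -84*13/1 + 88 = -84*13 + 88 = -1092 + 88 = -1004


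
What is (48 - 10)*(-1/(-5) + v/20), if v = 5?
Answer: 171/10 ≈ 17.100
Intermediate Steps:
(48 - 10)*(-1/(-5) + v/20) = (48 - 10)*(-1/(-5) + 5/20) = 38*(-1*(-⅕) + 5*(1/20)) = 38*(⅕ + ¼) = 38*(9/20) = 171/10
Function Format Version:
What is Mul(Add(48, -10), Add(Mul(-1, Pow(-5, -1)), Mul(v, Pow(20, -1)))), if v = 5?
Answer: Rational(171, 10) ≈ 17.100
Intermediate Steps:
Mul(Add(48, -10), Add(Mul(-1, Pow(-5, -1)), Mul(v, Pow(20, -1)))) = Mul(Add(48, -10), Add(Mul(-1, Pow(-5, -1)), Mul(5, Pow(20, -1)))) = Mul(38, Add(Mul(-1, Rational(-1, 5)), Mul(5, Rational(1, 20)))) = Mul(38, Add(Rational(1, 5), Rational(1, 4))) = Mul(38, Rational(9, 20)) = Rational(171, 10)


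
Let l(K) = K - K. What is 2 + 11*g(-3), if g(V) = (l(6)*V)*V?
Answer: 2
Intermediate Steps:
l(K) = 0
g(V) = 0 (g(V) = (0*V)*V = 0*V = 0)
2 + 11*g(-3) = 2 + 11*0 = 2 + 0 = 2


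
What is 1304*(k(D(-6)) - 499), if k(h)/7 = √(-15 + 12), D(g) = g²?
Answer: -650696 + 9128*I*√3 ≈ -6.507e+5 + 15810.0*I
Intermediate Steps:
k(h) = 7*I*√3 (k(h) = 7*√(-15 + 12) = 7*√(-3) = 7*(I*√3) = 7*I*√3)
1304*(k(D(-6)) - 499) = 1304*(7*I*√3 - 499) = 1304*(-499 + 7*I*√3) = -650696 + 9128*I*√3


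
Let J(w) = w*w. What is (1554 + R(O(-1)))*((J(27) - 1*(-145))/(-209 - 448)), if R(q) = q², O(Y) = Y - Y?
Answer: -452732/219 ≈ -2067.3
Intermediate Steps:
J(w) = w²
O(Y) = 0
(1554 + R(O(-1)))*((J(27) - 1*(-145))/(-209 - 448)) = (1554 + 0²)*((27² - 1*(-145))/(-209 - 448)) = (1554 + 0)*((729 + 145)/(-657)) = 1554*(874*(-1/657)) = 1554*(-874/657) = -452732/219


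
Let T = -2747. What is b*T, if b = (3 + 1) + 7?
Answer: -30217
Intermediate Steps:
b = 11 (b = 4 + 7 = 11)
b*T = 11*(-2747) = -30217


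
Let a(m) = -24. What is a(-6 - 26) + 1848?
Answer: 1824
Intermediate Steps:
a(-6 - 26) + 1848 = -24 + 1848 = 1824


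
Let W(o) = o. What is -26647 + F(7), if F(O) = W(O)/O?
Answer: -26646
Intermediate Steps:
F(O) = 1 (F(O) = O/O = 1)
-26647 + F(7) = -26647 + 1 = -26646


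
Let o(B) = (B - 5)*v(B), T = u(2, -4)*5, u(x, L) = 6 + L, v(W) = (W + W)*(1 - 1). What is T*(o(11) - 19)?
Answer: -190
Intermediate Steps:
v(W) = 0 (v(W) = (2*W)*0 = 0)
T = 10 (T = (6 - 4)*5 = 2*5 = 10)
o(B) = 0 (o(B) = (B - 5)*0 = (-5 + B)*0 = 0)
T*(o(11) - 19) = 10*(0 - 19) = 10*(-19) = -190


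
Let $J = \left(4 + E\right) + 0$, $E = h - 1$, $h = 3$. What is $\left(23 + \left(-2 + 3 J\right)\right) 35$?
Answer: $1365$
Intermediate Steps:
$E = 2$ ($E = 3 - 1 = 2$)
$J = 6$ ($J = \left(4 + 2\right) + 0 = 6 + 0 = 6$)
$\left(23 + \left(-2 + 3 J\right)\right) 35 = \left(23 + \left(-2 + 3 \cdot 6\right)\right) 35 = \left(23 + \left(-2 + 18\right)\right) 35 = \left(23 + 16\right) 35 = 39 \cdot 35 = 1365$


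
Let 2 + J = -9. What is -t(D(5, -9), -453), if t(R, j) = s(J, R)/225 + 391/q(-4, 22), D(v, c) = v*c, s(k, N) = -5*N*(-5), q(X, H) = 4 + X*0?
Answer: -371/4 ≈ -92.750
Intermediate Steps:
J = -11 (J = -2 - 9 = -11)
q(X, H) = 4 (q(X, H) = 4 + 0 = 4)
s(k, N) = 25*N
D(v, c) = c*v
t(R, j) = 391/4 + R/9 (t(R, j) = (25*R)/225 + 391/4 = (25*R)*(1/225) + 391*(1/4) = R/9 + 391/4 = 391/4 + R/9)
-t(D(5, -9), -453) = -(391/4 + (-9*5)/9) = -(391/4 + (1/9)*(-45)) = -(391/4 - 5) = -1*371/4 = -371/4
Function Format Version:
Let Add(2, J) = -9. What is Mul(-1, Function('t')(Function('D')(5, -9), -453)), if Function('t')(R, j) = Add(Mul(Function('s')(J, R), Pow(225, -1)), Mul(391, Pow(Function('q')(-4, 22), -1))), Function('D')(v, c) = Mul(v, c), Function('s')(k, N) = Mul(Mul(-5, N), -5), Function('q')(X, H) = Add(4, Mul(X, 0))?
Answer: Rational(-371, 4) ≈ -92.750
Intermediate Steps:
J = -11 (J = Add(-2, -9) = -11)
Function('q')(X, H) = 4 (Function('q')(X, H) = Add(4, 0) = 4)
Function('s')(k, N) = Mul(25, N)
Function('D')(v, c) = Mul(c, v)
Function('t')(R, j) = Add(Rational(391, 4), Mul(Rational(1, 9), R)) (Function('t')(R, j) = Add(Mul(Mul(25, R), Pow(225, -1)), Mul(391, Pow(4, -1))) = Add(Mul(Mul(25, R), Rational(1, 225)), Mul(391, Rational(1, 4))) = Add(Mul(Rational(1, 9), R), Rational(391, 4)) = Add(Rational(391, 4), Mul(Rational(1, 9), R)))
Mul(-1, Function('t')(Function('D')(5, -9), -453)) = Mul(-1, Add(Rational(391, 4), Mul(Rational(1, 9), Mul(-9, 5)))) = Mul(-1, Add(Rational(391, 4), Mul(Rational(1, 9), -45))) = Mul(-1, Add(Rational(391, 4), -5)) = Mul(-1, Rational(371, 4)) = Rational(-371, 4)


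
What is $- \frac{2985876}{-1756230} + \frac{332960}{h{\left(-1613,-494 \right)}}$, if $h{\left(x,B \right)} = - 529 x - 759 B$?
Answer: $\frac{708679319858}{359507013215} \approx 1.9713$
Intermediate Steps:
$h{\left(x,B \right)} = - 759 B - 529 x$
$- \frac{2985876}{-1756230} + \frac{332960}{h{\left(-1613,-494 \right)}} = - \frac{2985876}{-1756230} + \frac{332960}{\left(-759\right) \left(-494\right) - -853277} = \left(-2985876\right) \left(- \frac{1}{1756230}\right) + \frac{332960}{374946 + 853277} = \frac{497646}{292705} + \frac{332960}{1228223} = \frac{708679319858}{359507013215}$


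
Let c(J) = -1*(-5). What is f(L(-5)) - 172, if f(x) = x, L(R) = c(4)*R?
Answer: -197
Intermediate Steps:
c(J) = 5
L(R) = 5*R
f(L(-5)) - 172 = 5*(-5) - 172 = -25 - 172 = -197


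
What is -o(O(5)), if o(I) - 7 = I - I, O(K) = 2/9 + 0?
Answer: -7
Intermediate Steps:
O(K) = 2/9 (O(K) = 2*(⅑) + 0 = 2/9 + 0 = 2/9)
o(I) = 7 (o(I) = 7 + (I - I) = 7 + 0 = 7)
-o(O(5)) = -1*7 = -7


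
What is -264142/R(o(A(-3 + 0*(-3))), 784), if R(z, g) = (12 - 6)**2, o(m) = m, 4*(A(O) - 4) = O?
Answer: -132071/18 ≈ -7337.3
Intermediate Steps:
A(O) = 4 + O/4
R(z, g) = 36 (R(z, g) = 6**2 = 36)
-264142/R(o(A(-3 + 0*(-3))), 784) = -264142/36 = -264142*1/36 = -132071/18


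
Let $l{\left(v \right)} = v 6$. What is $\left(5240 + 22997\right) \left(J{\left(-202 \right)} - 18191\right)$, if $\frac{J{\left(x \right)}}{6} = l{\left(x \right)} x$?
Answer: $40964912461$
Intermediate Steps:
$l{\left(v \right)} = 6 v$
$J{\left(x \right)} = 36 x^{2}$ ($J{\left(x \right)} = 6 \cdot 6 x x = 6 \cdot 6 x^{2} = 36 x^{2}$)
$\left(5240 + 22997\right) \left(J{\left(-202 \right)} - 18191\right) = \left(5240 + 22997\right) \left(36 \left(-202\right)^{2} - 18191\right) = 28237 \left(36 \cdot 40804 - 18191\right) = 28237 \left(1468944 - 18191\right) = 28237 \cdot 1450753 = 40964912461$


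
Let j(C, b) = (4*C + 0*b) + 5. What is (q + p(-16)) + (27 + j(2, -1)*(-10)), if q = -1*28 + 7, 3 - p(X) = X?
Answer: -105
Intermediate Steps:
j(C, b) = 5 + 4*C (j(C, b) = (4*C + 0) + 5 = 4*C + 5 = 5 + 4*C)
p(X) = 3 - X
q = -21 (q = -28 + 7 = -21)
(q + p(-16)) + (27 + j(2, -1)*(-10)) = (-21 + (3 - 1*(-16))) + (27 + (5 + 4*2)*(-10)) = (-21 + (3 + 16)) + (27 + (5 + 8)*(-10)) = (-21 + 19) + (27 + 13*(-10)) = -2 + (27 - 130) = -2 - 103 = -105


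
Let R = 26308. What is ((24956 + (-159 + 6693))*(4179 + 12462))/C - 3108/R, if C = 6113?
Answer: 3446508267129/40205201 ≈ 85723.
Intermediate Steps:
((24956 + (-159 + 6693))*(4179 + 12462))/C - 3108/R = ((24956 + (-159 + 6693))*(4179 + 12462))/6113 - 3108/26308 = ((24956 + 6534)*16641)*(1/6113) - 3108*1/26308 = (31490*16641)*(1/6113) - 777/6577 = 524025090*(1/6113) - 777/6577 = 524025090/6113 - 777/6577 = 3446508267129/40205201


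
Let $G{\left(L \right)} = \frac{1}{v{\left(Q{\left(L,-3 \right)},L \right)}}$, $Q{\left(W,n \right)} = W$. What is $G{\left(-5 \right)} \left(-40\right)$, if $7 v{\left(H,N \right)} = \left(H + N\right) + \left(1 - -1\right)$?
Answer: $35$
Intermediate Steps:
$v{\left(H,N \right)} = \frac{2}{7} + \frac{H}{7} + \frac{N}{7}$ ($v{\left(H,N \right)} = \frac{\left(H + N\right) + \left(1 - -1\right)}{7} = \frac{\left(H + N\right) + \left(1 + 1\right)}{7} = \frac{\left(H + N\right) + 2}{7} = \frac{2 + H + N}{7} = \frac{2}{7} + \frac{H}{7} + \frac{N}{7}$)
$G{\left(L \right)} = \frac{1}{\frac{2}{7} + \frac{2 L}{7}}$ ($G{\left(L \right)} = \frac{1}{\frac{2}{7} + \frac{L}{7} + \frac{L}{7}} = \frac{1}{\frac{2}{7} + \frac{2 L}{7}}$)
$G{\left(-5 \right)} \left(-40\right) = \frac{7}{2 \left(1 - 5\right)} \left(-40\right) = \frac{7}{2 \left(-4\right)} \left(-40\right) = \frac{7}{2} \left(- \frac{1}{4}\right) \left(-40\right) = \left(- \frac{7}{8}\right) \left(-40\right) = 35$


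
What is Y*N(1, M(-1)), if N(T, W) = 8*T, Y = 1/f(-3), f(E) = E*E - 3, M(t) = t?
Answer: 4/3 ≈ 1.3333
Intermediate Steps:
f(E) = -3 + E² (f(E) = E² - 3 = -3 + E²)
Y = ⅙ (Y = 1/(-3 + (-3)²) = 1/(-3 + 9) = 1/6 = ⅙ ≈ 0.16667)
Y*N(1, M(-1)) = (8*1)/6 = (⅙)*8 = 4/3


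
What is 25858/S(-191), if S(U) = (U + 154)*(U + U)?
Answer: 12929/7067 ≈ 1.8295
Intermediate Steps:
S(U) = 2*U*(154 + U) (S(U) = (154 + U)*(2*U) = 2*U*(154 + U))
25858/S(-191) = 25858/((2*(-191)*(154 - 191))) = 25858/((2*(-191)*(-37))) = 25858/14134 = 25858*(1/14134) = 12929/7067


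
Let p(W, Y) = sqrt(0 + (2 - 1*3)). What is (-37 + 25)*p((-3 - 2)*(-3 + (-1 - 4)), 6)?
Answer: -12*I ≈ -12.0*I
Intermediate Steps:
p(W, Y) = I (p(W, Y) = sqrt(0 + (2 - 3)) = sqrt(0 - 1) = sqrt(-1) = I)
(-37 + 25)*p((-3 - 2)*(-3 + (-1 - 4)), 6) = (-37 + 25)*I = -12*I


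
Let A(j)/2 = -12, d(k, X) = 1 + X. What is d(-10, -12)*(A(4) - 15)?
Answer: 429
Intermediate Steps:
A(j) = -24 (A(j) = 2*(-12) = -24)
d(-10, -12)*(A(4) - 15) = (1 - 12)*(-24 - 15) = -11*(-39) = 429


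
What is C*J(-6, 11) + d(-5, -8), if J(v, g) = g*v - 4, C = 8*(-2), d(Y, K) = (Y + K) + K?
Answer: 1099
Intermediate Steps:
d(Y, K) = Y + 2*K (d(Y, K) = (K + Y) + K = Y + 2*K)
C = -16
J(v, g) = -4 + g*v
C*J(-6, 11) + d(-5, -8) = -16*(-4 + 11*(-6)) + (-5 + 2*(-8)) = -16*(-4 - 66) + (-5 - 16) = -16*(-70) - 21 = 1120 - 21 = 1099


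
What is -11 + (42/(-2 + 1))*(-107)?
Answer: 4483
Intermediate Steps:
-11 + (42/(-2 + 1))*(-107) = -11 + (42/(-1))*(-107) = -11 - 1*42*(-107) = -11 - 42*(-107) = -11 + 4494 = 4483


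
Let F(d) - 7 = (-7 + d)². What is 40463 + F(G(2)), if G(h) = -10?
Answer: 40759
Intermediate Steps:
F(d) = 7 + (-7 + d)²
40463 + F(G(2)) = 40463 + (7 + (-7 - 10)²) = 40463 + (7 + (-17)²) = 40463 + (7 + 289) = 40463 + 296 = 40759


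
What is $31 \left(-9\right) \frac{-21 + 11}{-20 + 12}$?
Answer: $- \frac{1395}{4} \approx -348.75$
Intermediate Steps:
$31 \left(-9\right) \frac{-21 + 11}{-20 + 12} = - 279 \left(- \frac{10}{-8}\right) = - 279 \left(\left(-10\right) \left(- \frac{1}{8}\right)\right) = \left(-279\right) \frac{5}{4} = - \frac{1395}{4}$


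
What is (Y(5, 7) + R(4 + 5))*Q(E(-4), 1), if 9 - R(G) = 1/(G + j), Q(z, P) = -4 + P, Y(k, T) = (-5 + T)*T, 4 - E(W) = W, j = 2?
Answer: -756/11 ≈ -68.727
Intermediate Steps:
E(W) = 4 - W
Y(k, T) = T*(-5 + T)
R(G) = 9 - 1/(2 + G) (R(G) = 9 - 1/(G + 2) = 9 - 1/(2 + G))
(Y(5, 7) + R(4 + 5))*Q(E(-4), 1) = (7*(-5 + 7) + (17 + 9*(4 + 5))/(2 + (4 + 5)))*(-4 + 1) = (7*2 + (17 + 9*9)/(2 + 9))*(-3) = (14 + (17 + 81)/11)*(-3) = (14 + (1/11)*98)*(-3) = (14 + 98/11)*(-3) = (252/11)*(-3) = -756/11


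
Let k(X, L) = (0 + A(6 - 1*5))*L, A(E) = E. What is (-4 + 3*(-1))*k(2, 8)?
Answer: -56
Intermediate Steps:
k(X, L) = L (k(X, L) = (0 + (6 - 1*5))*L = (0 + (6 - 5))*L = (0 + 1)*L = 1*L = L)
(-4 + 3*(-1))*k(2, 8) = (-4 + 3*(-1))*8 = (-4 - 3)*8 = -7*8 = -56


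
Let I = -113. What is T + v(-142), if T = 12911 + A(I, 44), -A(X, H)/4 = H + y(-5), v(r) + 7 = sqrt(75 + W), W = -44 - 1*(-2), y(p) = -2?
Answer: 12736 + sqrt(33) ≈ 12742.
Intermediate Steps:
W = -42 (W = -44 + 2 = -42)
v(r) = -7 + sqrt(33) (v(r) = -7 + sqrt(75 - 42) = -7 + sqrt(33))
A(X, H) = 8 - 4*H (A(X, H) = -4*(H - 2) = -4*(-2 + H) = 8 - 4*H)
T = 12743 (T = 12911 + (8 - 4*44) = 12911 + (8 - 176) = 12911 - 168 = 12743)
T + v(-142) = 12743 + (-7 + sqrt(33)) = 12736 + sqrt(33)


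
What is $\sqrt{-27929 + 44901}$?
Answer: $2 \sqrt{4243} \approx 130.28$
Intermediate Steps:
$\sqrt{-27929 + 44901} = \sqrt{16972} = 2 \sqrt{4243}$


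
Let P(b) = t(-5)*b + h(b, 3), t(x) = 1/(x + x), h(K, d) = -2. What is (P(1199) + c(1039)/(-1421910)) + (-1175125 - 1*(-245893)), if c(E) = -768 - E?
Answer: -660728801071/710955 ≈ -9.2935e+5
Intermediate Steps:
t(x) = 1/(2*x)
P(b) = -2 - b/10 (P(b) = ((1/2)/(-5))*b - 2 = ((1/2)*(-1/5))*b - 2 = -b/10 - 2 = -2 - b/10)
(P(1199) + c(1039)/(-1421910)) + (-1175125 - 1*(-245893)) = ((-2 - 1/10*1199) + (-768 - 1*1039)/(-1421910)) + (-1175125 - 1*(-245893)) = ((-2 - 1199/10) + (-768 - 1039)*(-1/1421910)) + (-1175125 + 245893) = (-1219/10 - 1807*(-1/1421910)) - 929232 = (-1219/10 + 1807/1421910) - 929232 = -86664511/710955 - 929232 = -660728801071/710955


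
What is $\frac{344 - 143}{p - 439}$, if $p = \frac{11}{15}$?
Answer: $- \frac{3015}{6574} \approx -0.45862$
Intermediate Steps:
$p = \frac{11}{15}$ ($p = 11 \cdot \frac{1}{15} = \frac{11}{15} \approx 0.73333$)
$\frac{344 - 143}{p - 439} = \frac{344 - 143}{\frac{11}{15} - 439} = \frac{201}{- \frac{6574}{15}} = 201 \left(- \frac{15}{6574}\right) = - \frac{3015}{6574}$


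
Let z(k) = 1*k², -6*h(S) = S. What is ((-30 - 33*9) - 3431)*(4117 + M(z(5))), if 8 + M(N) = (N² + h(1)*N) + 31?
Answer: -53673635/3 ≈ -1.7891e+7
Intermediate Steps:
h(S) = -S/6
z(k) = k²
M(N) = 23 + N² - N/6 (M(N) = -8 + ((N² + (-⅙*1)*N) + 31) = -8 + ((N² - N/6) + 31) = -8 + (31 + N² - N/6) = 23 + N² - N/6)
((-30 - 33*9) - 3431)*(4117 + M(z(5))) = ((-30 - 33*9) - 3431)*(4117 + (23 + (5²)² - ⅙*5²)) = ((-30 - 297) - 3431)*(4117 + (23 + 25² - ⅙*25)) = (-327 - 3431)*(4117 + (23 + 625 - 25/6)) = -3758*(4117 + 3863/6) = -3758*28565/6 = -53673635/3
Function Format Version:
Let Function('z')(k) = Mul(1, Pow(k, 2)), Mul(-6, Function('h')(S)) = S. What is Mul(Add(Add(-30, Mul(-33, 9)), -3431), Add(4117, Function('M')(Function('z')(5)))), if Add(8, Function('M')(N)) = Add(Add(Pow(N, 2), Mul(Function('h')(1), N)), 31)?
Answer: Rational(-53673635, 3) ≈ -1.7891e+7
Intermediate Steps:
Function('h')(S) = Mul(Rational(-1, 6), S)
Function('z')(k) = Pow(k, 2)
Function('M')(N) = Add(23, Pow(N, 2), Mul(Rational(-1, 6), N)) (Function('M')(N) = Add(-8, Add(Add(Pow(N, 2), Mul(Mul(Rational(-1, 6), 1), N)), 31)) = Add(-8, Add(Add(Pow(N, 2), Mul(Rational(-1, 6), N)), 31)) = Add(-8, Add(31, Pow(N, 2), Mul(Rational(-1, 6), N))) = Add(23, Pow(N, 2), Mul(Rational(-1, 6), N)))
Mul(Add(Add(-30, Mul(-33, 9)), -3431), Add(4117, Function('M')(Function('z')(5)))) = Mul(Add(Add(-30, Mul(-33, 9)), -3431), Add(4117, Add(23, Pow(Pow(5, 2), 2), Mul(Rational(-1, 6), Pow(5, 2))))) = Mul(Add(Add(-30, -297), -3431), Add(4117, Add(23, Pow(25, 2), Mul(Rational(-1, 6), 25)))) = Mul(Add(-327, -3431), Add(4117, Add(23, 625, Rational(-25, 6)))) = Mul(-3758, Add(4117, Rational(3863, 6))) = Mul(-3758, Rational(28565, 6)) = Rational(-53673635, 3)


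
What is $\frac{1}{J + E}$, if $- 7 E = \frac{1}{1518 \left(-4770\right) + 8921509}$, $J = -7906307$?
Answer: $- \frac{11764543}{93014088672702} \approx -1.2648 \cdot 10^{-7}$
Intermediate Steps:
$E = - \frac{1}{11764543}$ ($E = - \frac{1}{7 \left(1518 \left(-4770\right) + 8921509\right)} = - \frac{1}{7 \left(-7240860 + 8921509\right)} = - \frac{1}{7 \cdot 1680649} = \left(- \frac{1}{7}\right) \frac{1}{1680649} = - \frac{1}{11764543} \approx -8.5001 \cdot 10^{-8}$)
$\frac{1}{J + E} = \frac{1}{-7906307 - \frac{1}{11764543}} = \frac{1}{- \frac{93014088672702}{11764543}} = - \frac{11764543}{93014088672702}$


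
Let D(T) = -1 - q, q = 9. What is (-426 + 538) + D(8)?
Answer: 102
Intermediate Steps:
D(T) = -10 (D(T) = -1 - 1*9 = -1 - 9 = -10)
(-426 + 538) + D(8) = (-426 + 538) - 10 = 112 - 10 = 102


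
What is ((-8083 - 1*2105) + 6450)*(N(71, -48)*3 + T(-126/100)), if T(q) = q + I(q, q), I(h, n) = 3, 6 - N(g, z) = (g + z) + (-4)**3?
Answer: -13339053/25 ≈ -5.3356e+5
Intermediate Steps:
N(g, z) = 70 - g - z (N(g, z) = 6 - ((g + z) + (-4)**3) = 6 - ((g + z) - 64) = 6 - (-64 + g + z) = 6 + (64 - g - z) = 70 - g - z)
T(q) = 3 + q (T(q) = q + 3 = 3 + q)
((-8083 - 1*2105) + 6450)*(N(71, -48)*3 + T(-126/100)) = ((-8083 - 1*2105) + 6450)*((70 - 1*71 - 1*(-48))*3 + (3 - 126/100)) = ((-8083 - 2105) + 6450)*((70 - 71 + 48)*3 + (3 - 126*1/100)) = (-10188 + 6450)*(47*3 + (3 - 63/50)) = -3738*(141 + 87/50) = -3738*7137/50 = -13339053/25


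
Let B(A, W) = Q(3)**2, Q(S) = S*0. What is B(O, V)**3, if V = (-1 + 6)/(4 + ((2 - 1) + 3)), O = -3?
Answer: 0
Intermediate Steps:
Q(S) = 0
V = 5/8 (V = 5/(4 + (1 + 3)) = 5/(4 + 4) = 5/8 ≈ 0.62500)
B(A, W) = 0 (B(A, W) = 0**2 = 0)
B(O, V)**3 = 0**3 = 0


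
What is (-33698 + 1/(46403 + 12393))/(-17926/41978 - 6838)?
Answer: 13861888454441/2813030826340 ≈ 4.9277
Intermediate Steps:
(-33698 + 1/(46403 + 12393))/(-17926/41978 - 6838) = (-33698 + 1/58796)/(-17926*1/41978 - 6838) = (-33698 + 1/58796)/(-8963/20989 - 6838) = -1981307607/(58796*(-143531745/20989)) = -1981307607/58796*(-20989/143531745) = 13861888454441/2813030826340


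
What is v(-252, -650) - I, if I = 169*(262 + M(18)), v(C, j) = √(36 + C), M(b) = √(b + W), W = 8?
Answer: -44278 - 169*√26 + 6*I*√6 ≈ -45140.0 + 14.697*I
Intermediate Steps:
M(b) = √(8 + b) (M(b) = √(b + 8) = √(8 + b))
I = 44278 + 169*√26 (I = 169*(262 + √(8 + 18)) = 169*(262 + √26) = 44278 + 169*√26 ≈ 45140.)
v(-252, -650) - I = √(36 - 252) - (44278 + 169*√26) = √(-216) + (-44278 - 169*√26) = 6*I*√6 + (-44278 - 169*√26) = -44278 - 169*√26 + 6*I*√6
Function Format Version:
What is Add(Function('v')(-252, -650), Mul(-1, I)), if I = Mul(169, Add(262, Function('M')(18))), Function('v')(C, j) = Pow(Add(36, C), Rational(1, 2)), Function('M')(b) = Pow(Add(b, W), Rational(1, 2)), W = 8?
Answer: Add(-44278, Mul(-169, Pow(26, Rational(1, 2))), Mul(6, I, Pow(6, Rational(1, 2)))) ≈ Add(-45140., Mul(14.697, I))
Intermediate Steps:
Function('M')(b) = Pow(Add(8, b), Rational(1, 2)) (Function('M')(b) = Pow(Add(b, 8), Rational(1, 2)) = Pow(Add(8, b), Rational(1, 2)))
I = Add(44278, Mul(169, Pow(26, Rational(1, 2)))) (I = Mul(169, Add(262, Pow(Add(8, 18), Rational(1, 2)))) = Mul(169, Add(262, Pow(26, Rational(1, 2)))) = Add(44278, Mul(169, Pow(26, Rational(1, 2)))) ≈ 45140.)
Add(Function('v')(-252, -650), Mul(-1, I)) = Add(Pow(Add(36, -252), Rational(1, 2)), Mul(-1, Add(44278, Mul(169, Pow(26, Rational(1, 2)))))) = Add(Pow(-216, Rational(1, 2)), Add(-44278, Mul(-169, Pow(26, Rational(1, 2))))) = Add(Mul(6, I, Pow(6, Rational(1, 2))), Add(-44278, Mul(-169, Pow(26, Rational(1, 2))))) = Add(-44278, Mul(-169, Pow(26, Rational(1, 2))), Mul(6, I, Pow(6, Rational(1, 2))))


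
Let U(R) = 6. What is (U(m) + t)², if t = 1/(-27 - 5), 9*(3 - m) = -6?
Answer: 36481/1024 ≈ 35.626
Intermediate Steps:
m = 11/3 (m = 3 - ⅑*(-6) = 3 + ⅔ = 11/3 ≈ 3.6667)
t = -1/32 (t = 1/(-32) = -1/32 ≈ -0.031250)
(U(m) + t)² = (6 - 1/32)² = (191/32)² = 36481/1024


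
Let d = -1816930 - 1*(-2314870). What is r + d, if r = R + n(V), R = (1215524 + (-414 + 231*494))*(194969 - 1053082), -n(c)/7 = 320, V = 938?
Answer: -1140623898612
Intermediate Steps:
n(c) = -2240 (n(c) = -7*320 = -2240)
R = -1140624394312 (R = (1215524 + (-414 + 114114))*(-858113) = (1215524 + 113700)*(-858113) = 1329224*(-858113) = -1140624394312)
r = -1140624396552 (r = -1140624394312 - 2240 = -1140624396552)
d = 497940 (d = -1816930 + 2314870 = 497940)
r + d = -1140624396552 + 497940 = -1140623898612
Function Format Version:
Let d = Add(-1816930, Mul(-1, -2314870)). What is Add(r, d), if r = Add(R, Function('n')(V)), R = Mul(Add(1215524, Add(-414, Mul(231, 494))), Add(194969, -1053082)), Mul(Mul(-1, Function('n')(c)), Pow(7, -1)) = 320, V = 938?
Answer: -1140623898612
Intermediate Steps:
Function('n')(c) = -2240 (Function('n')(c) = Mul(-7, 320) = -2240)
R = -1140624394312 (R = Mul(Add(1215524, Add(-414, 114114)), -858113) = Mul(Add(1215524, 113700), -858113) = Mul(1329224, -858113) = -1140624394312)
r = -1140624396552 (r = Add(-1140624394312, -2240) = -1140624396552)
d = 497940 (d = Add(-1816930, 2314870) = 497940)
Add(r, d) = Add(-1140624396552, 497940) = -1140623898612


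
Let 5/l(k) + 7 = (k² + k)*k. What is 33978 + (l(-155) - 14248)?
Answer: 72998178605/3699857 ≈ 19730.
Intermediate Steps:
l(k) = 5/(-7 + k*(k + k²)) (l(k) = 5/(-7 + (k² + k)*k) = 5/(-7 + (k + k²)*k) = 5/(-7 + k*(k + k²)))
33978 + (l(-155) - 14248) = 33978 + (5/(-7 + (-155)² + (-155)³) - 14248) = 33978 + (5/(-7 + 24025 - 3723875) - 14248) = 33978 + (5/(-3699857) - 14248) = 33978 + (5*(-1/3699857) - 14248) = 33978 + (-5/3699857 - 14248) = 33978 - 52715562541/3699857 = 72998178605/3699857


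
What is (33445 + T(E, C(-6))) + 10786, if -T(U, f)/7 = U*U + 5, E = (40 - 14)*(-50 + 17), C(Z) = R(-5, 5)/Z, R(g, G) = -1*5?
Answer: -5108952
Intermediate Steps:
R(g, G) = -5
C(Z) = -5/Z
E = -858 (E = 26*(-33) = -858)
T(U, f) = -35 - 7*U² (T(U, f) = -7*(U*U + 5) = -7*(U² + 5) = -7*(5 + U²) = -35 - 7*U²)
(33445 + T(E, C(-6))) + 10786 = (33445 + (-35 - 7*(-858)²)) + 10786 = (33445 + (-35 - 7*736164)) + 10786 = (33445 + (-35 - 5153148)) + 10786 = (33445 - 5153183) + 10786 = -5119738 + 10786 = -5108952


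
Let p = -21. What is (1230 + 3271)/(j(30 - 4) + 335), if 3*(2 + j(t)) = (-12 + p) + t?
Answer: 13503/992 ≈ 13.612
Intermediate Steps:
j(t) = -13 + t/3 (j(t) = -2 + ((-12 - 21) + t)/3 = -2 + (-33 + t)/3 = -2 + (-11 + t/3) = -13 + t/3)
(1230 + 3271)/(j(30 - 4) + 335) = (1230 + 3271)/((-13 + (30 - 4)/3) + 335) = 4501/((-13 + (⅓)*26) + 335) = 4501/((-13 + 26/3) + 335) = 4501/(-13/3 + 335) = 4501/(992/3) = 4501*(3/992) = 13503/992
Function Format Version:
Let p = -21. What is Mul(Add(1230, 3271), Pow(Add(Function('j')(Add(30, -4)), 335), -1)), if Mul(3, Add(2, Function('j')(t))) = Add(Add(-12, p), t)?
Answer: Rational(13503, 992) ≈ 13.612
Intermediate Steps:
Function('j')(t) = Add(-13, Mul(Rational(1, 3), t)) (Function('j')(t) = Add(-2, Mul(Rational(1, 3), Add(Add(-12, -21), t))) = Add(-2, Mul(Rational(1, 3), Add(-33, t))) = Add(-2, Add(-11, Mul(Rational(1, 3), t))) = Add(-13, Mul(Rational(1, 3), t)))
Mul(Add(1230, 3271), Pow(Add(Function('j')(Add(30, -4)), 335), -1)) = Mul(Add(1230, 3271), Pow(Add(Add(-13, Mul(Rational(1, 3), Add(30, -4))), 335), -1)) = Mul(4501, Pow(Add(Add(-13, Mul(Rational(1, 3), 26)), 335), -1)) = Mul(4501, Pow(Add(Add(-13, Rational(26, 3)), 335), -1)) = Mul(4501, Pow(Add(Rational(-13, 3), 335), -1)) = Mul(4501, Pow(Rational(992, 3), -1)) = Mul(4501, Rational(3, 992)) = Rational(13503, 992)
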